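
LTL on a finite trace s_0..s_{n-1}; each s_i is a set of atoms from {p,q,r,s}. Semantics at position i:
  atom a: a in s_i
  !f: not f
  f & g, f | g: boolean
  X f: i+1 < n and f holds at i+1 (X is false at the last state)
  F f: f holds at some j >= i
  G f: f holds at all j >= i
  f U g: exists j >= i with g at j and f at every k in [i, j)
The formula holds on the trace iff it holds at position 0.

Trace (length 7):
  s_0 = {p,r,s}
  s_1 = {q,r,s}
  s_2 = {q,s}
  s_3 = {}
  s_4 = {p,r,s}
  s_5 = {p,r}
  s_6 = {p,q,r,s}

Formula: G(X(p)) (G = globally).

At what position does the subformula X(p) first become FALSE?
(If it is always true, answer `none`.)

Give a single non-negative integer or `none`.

s_0={p,r,s}: X(p)=False p=True
s_1={q,r,s}: X(p)=False p=False
s_2={q,s}: X(p)=False p=False
s_3={}: X(p)=True p=False
s_4={p,r,s}: X(p)=True p=True
s_5={p,r}: X(p)=True p=True
s_6={p,q,r,s}: X(p)=False p=True
G(X(p)) holds globally = False
First violation at position 0.

Answer: 0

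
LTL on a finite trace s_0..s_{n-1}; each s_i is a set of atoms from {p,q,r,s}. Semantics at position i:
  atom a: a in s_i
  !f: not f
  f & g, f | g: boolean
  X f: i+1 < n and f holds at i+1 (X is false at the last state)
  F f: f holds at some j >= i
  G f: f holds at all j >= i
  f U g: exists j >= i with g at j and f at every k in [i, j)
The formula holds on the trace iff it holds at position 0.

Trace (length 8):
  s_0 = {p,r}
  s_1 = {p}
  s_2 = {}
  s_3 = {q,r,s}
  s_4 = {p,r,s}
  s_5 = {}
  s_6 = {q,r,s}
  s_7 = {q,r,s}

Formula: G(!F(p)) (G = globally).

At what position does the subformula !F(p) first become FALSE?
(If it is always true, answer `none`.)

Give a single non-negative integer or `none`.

Answer: 0

Derivation:
s_0={p,r}: !F(p)=False F(p)=True p=True
s_1={p}: !F(p)=False F(p)=True p=True
s_2={}: !F(p)=False F(p)=True p=False
s_3={q,r,s}: !F(p)=False F(p)=True p=False
s_4={p,r,s}: !F(p)=False F(p)=True p=True
s_5={}: !F(p)=True F(p)=False p=False
s_6={q,r,s}: !F(p)=True F(p)=False p=False
s_7={q,r,s}: !F(p)=True F(p)=False p=False
G(!F(p)) holds globally = False
First violation at position 0.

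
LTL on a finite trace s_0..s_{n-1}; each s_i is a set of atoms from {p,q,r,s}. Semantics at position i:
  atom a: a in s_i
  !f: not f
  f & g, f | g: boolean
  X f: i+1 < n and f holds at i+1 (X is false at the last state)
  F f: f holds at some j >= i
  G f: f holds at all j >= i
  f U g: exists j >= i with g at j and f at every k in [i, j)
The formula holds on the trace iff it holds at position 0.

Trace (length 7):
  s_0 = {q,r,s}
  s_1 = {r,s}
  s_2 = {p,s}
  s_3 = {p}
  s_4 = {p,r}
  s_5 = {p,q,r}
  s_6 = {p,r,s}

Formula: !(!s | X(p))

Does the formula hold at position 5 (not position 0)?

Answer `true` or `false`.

s_0={q,r,s}: !(!s | X(p))=True (!s | X(p))=False !s=False s=True X(p)=False p=False
s_1={r,s}: !(!s | X(p))=False (!s | X(p))=True !s=False s=True X(p)=True p=False
s_2={p,s}: !(!s | X(p))=False (!s | X(p))=True !s=False s=True X(p)=True p=True
s_3={p}: !(!s | X(p))=False (!s | X(p))=True !s=True s=False X(p)=True p=True
s_4={p,r}: !(!s | X(p))=False (!s | X(p))=True !s=True s=False X(p)=True p=True
s_5={p,q,r}: !(!s | X(p))=False (!s | X(p))=True !s=True s=False X(p)=True p=True
s_6={p,r,s}: !(!s | X(p))=True (!s | X(p))=False !s=False s=True X(p)=False p=True
Evaluating at position 5: result = False

Answer: false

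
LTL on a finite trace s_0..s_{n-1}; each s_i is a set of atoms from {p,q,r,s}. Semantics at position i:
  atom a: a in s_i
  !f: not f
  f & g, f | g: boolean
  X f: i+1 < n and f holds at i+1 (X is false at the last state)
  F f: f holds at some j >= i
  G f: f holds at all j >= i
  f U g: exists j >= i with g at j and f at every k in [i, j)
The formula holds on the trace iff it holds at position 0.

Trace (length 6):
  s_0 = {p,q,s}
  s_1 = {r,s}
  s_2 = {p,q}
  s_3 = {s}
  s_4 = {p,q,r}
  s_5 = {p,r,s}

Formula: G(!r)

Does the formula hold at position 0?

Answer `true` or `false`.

Answer: false

Derivation:
s_0={p,q,s}: G(!r)=False !r=True r=False
s_1={r,s}: G(!r)=False !r=False r=True
s_2={p,q}: G(!r)=False !r=True r=False
s_3={s}: G(!r)=False !r=True r=False
s_4={p,q,r}: G(!r)=False !r=False r=True
s_5={p,r,s}: G(!r)=False !r=False r=True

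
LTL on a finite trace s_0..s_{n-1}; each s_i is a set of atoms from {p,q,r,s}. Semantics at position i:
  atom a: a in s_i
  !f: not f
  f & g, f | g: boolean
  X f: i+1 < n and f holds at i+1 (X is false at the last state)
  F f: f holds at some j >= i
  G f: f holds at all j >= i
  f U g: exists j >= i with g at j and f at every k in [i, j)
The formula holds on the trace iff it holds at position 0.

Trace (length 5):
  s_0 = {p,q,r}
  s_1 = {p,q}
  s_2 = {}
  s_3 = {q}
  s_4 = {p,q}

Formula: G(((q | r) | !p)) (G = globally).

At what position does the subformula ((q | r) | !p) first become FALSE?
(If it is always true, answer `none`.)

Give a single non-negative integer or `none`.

s_0={p,q,r}: ((q | r) | !p)=True (q | r)=True q=True r=True !p=False p=True
s_1={p,q}: ((q | r) | !p)=True (q | r)=True q=True r=False !p=False p=True
s_2={}: ((q | r) | !p)=True (q | r)=False q=False r=False !p=True p=False
s_3={q}: ((q | r) | !p)=True (q | r)=True q=True r=False !p=True p=False
s_4={p,q}: ((q | r) | !p)=True (q | r)=True q=True r=False !p=False p=True
G(((q | r) | !p)) holds globally = True
No violation — formula holds at every position.

Answer: none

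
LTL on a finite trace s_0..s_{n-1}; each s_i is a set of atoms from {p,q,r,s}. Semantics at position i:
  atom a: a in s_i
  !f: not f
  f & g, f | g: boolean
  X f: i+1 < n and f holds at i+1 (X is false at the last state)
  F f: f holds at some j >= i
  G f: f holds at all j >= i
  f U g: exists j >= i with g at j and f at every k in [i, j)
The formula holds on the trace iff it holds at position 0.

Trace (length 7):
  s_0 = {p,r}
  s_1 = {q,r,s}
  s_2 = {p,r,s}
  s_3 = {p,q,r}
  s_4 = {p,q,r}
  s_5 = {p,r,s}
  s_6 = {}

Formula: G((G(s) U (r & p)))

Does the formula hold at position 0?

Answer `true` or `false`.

Answer: false

Derivation:
s_0={p,r}: G((G(s) U (r & p)))=False (G(s) U (r & p))=True G(s)=False s=False (r & p)=True r=True p=True
s_1={q,r,s}: G((G(s) U (r & p)))=False (G(s) U (r & p))=False G(s)=False s=True (r & p)=False r=True p=False
s_2={p,r,s}: G((G(s) U (r & p)))=False (G(s) U (r & p))=True G(s)=False s=True (r & p)=True r=True p=True
s_3={p,q,r}: G((G(s) U (r & p)))=False (G(s) U (r & p))=True G(s)=False s=False (r & p)=True r=True p=True
s_4={p,q,r}: G((G(s) U (r & p)))=False (G(s) U (r & p))=True G(s)=False s=False (r & p)=True r=True p=True
s_5={p,r,s}: G((G(s) U (r & p)))=False (G(s) U (r & p))=True G(s)=False s=True (r & p)=True r=True p=True
s_6={}: G((G(s) U (r & p)))=False (G(s) U (r & p))=False G(s)=False s=False (r & p)=False r=False p=False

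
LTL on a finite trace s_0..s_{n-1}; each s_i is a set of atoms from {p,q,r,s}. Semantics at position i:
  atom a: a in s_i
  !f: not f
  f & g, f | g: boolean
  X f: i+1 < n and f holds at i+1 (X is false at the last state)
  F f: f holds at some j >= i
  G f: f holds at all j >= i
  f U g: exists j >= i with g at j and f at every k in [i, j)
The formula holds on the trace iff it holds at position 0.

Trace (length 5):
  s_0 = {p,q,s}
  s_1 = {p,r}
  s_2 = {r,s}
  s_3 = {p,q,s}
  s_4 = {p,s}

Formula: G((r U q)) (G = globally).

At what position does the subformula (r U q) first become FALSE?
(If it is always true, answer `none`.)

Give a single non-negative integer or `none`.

Answer: 4

Derivation:
s_0={p,q,s}: (r U q)=True r=False q=True
s_1={p,r}: (r U q)=True r=True q=False
s_2={r,s}: (r U q)=True r=True q=False
s_3={p,q,s}: (r U q)=True r=False q=True
s_4={p,s}: (r U q)=False r=False q=False
G((r U q)) holds globally = False
First violation at position 4.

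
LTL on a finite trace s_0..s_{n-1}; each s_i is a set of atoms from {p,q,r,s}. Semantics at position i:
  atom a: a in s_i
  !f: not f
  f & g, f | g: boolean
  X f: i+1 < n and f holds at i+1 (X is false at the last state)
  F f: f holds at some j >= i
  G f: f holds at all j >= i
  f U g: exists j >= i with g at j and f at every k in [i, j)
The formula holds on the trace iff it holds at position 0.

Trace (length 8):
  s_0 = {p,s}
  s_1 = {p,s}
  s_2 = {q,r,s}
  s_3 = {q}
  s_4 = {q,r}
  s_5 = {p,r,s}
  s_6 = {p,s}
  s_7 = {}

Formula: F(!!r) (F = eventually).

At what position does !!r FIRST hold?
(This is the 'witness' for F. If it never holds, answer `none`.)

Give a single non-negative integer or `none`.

Answer: 2

Derivation:
s_0={p,s}: !!r=False !r=True r=False
s_1={p,s}: !!r=False !r=True r=False
s_2={q,r,s}: !!r=True !r=False r=True
s_3={q}: !!r=False !r=True r=False
s_4={q,r}: !!r=True !r=False r=True
s_5={p,r,s}: !!r=True !r=False r=True
s_6={p,s}: !!r=False !r=True r=False
s_7={}: !!r=False !r=True r=False
F(!!r) holds; first witness at position 2.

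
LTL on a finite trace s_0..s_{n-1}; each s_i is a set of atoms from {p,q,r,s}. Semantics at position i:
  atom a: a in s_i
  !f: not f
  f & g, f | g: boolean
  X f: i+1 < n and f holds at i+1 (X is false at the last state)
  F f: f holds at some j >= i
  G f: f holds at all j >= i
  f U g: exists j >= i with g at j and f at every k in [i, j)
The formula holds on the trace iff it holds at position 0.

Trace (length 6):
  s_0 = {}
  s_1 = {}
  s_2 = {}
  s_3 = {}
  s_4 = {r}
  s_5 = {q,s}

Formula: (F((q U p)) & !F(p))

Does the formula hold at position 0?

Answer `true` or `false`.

s_0={}: (F((q U p)) & !F(p))=False F((q U p))=False (q U p)=False q=False p=False !F(p)=True F(p)=False
s_1={}: (F((q U p)) & !F(p))=False F((q U p))=False (q U p)=False q=False p=False !F(p)=True F(p)=False
s_2={}: (F((q U p)) & !F(p))=False F((q U p))=False (q U p)=False q=False p=False !F(p)=True F(p)=False
s_3={}: (F((q U p)) & !F(p))=False F((q U p))=False (q U p)=False q=False p=False !F(p)=True F(p)=False
s_4={r}: (F((q U p)) & !F(p))=False F((q U p))=False (q U p)=False q=False p=False !F(p)=True F(p)=False
s_5={q,s}: (F((q U p)) & !F(p))=False F((q U p))=False (q U p)=False q=True p=False !F(p)=True F(p)=False

Answer: false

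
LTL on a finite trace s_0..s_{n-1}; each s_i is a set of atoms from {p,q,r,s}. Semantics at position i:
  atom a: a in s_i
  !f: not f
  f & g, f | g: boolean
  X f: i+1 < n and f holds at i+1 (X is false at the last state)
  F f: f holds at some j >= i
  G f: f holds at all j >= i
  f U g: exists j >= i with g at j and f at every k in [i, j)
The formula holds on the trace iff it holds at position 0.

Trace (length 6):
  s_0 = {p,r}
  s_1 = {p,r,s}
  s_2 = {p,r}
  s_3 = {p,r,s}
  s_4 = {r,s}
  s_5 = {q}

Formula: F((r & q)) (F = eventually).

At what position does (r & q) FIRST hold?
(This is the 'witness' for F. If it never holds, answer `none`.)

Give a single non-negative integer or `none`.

Answer: none

Derivation:
s_0={p,r}: (r & q)=False r=True q=False
s_1={p,r,s}: (r & q)=False r=True q=False
s_2={p,r}: (r & q)=False r=True q=False
s_3={p,r,s}: (r & q)=False r=True q=False
s_4={r,s}: (r & q)=False r=True q=False
s_5={q}: (r & q)=False r=False q=True
F((r & q)) does not hold (no witness exists).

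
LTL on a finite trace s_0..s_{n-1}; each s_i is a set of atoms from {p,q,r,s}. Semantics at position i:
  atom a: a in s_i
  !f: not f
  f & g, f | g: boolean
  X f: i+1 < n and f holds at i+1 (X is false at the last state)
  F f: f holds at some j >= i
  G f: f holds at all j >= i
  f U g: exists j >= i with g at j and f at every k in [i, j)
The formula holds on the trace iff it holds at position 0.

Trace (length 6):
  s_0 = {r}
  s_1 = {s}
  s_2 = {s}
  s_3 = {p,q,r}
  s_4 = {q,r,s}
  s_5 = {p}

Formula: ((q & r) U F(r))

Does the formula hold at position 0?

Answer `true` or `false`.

Answer: true

Derivation:
s_0={r}: ((q & r) U F(r))=True (q & r)=False q=False r=True F(r)=True
s_1={s}: ((q & r) U F(r))=True (q & r)=False q=False r=False F(r)=True
s_2={s}: ((q & r) U F(r))=True (q & r)=False q=False r=False F(r)=True
s_3={p,q,r}: ((q & r) U F(r))=True (q & r)=True q=True r=True F(r)=True
s_4={q,r,s}: ((q & r) U F(r))=True (q & r)=True q=True r=True F(r)=True
s_5={p}: ((q & r) U F(r))=False (q & r)=False q=False r=False F(r)=False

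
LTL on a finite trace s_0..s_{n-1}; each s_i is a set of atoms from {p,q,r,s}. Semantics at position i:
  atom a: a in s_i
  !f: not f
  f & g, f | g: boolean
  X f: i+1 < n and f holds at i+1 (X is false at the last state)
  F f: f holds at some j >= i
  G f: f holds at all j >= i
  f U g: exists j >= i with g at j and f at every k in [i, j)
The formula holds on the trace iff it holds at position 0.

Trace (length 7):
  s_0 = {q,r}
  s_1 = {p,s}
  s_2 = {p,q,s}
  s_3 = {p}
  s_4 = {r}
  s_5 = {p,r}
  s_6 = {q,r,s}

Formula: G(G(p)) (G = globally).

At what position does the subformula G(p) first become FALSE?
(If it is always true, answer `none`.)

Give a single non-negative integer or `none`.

s_0={q,r}: G(p)=False p=False
s_1={p,s}: G(p)=False p=True
s_2={p,q,s}: G(p)=False p=True
s_3={p}: G(p)=False p=True
s_4={r}: G(p)=False p=False
s_5={p,r}: G(p)=False p=True
s_6={q,r,s}: G(p)=False p=False
G(G(p)) holds globally = False
First violation at position 0.

Answer: 0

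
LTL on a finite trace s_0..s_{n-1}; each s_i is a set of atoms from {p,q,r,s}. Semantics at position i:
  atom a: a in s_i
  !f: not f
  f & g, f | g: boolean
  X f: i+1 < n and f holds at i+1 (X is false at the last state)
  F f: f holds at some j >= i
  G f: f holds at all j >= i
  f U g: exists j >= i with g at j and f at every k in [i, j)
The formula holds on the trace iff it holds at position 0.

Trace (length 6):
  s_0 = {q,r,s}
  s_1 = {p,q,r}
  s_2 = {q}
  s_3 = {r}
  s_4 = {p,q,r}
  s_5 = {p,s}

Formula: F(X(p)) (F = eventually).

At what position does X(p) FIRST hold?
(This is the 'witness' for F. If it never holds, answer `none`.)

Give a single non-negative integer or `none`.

Answer: 0

Derivation:
s_0={q,r,s}: X(p)=True p=False
s_1={p,q,r}: X(p)=False p=True
s_2={q}: X(p)=False p=False
s_3={r}: X(p)=True p=False
s_4={p,q,r}: X(p)=True p=True
s_5={p,s}: X(p)=False p=True
F(X(p)) holds; first witness at position 0.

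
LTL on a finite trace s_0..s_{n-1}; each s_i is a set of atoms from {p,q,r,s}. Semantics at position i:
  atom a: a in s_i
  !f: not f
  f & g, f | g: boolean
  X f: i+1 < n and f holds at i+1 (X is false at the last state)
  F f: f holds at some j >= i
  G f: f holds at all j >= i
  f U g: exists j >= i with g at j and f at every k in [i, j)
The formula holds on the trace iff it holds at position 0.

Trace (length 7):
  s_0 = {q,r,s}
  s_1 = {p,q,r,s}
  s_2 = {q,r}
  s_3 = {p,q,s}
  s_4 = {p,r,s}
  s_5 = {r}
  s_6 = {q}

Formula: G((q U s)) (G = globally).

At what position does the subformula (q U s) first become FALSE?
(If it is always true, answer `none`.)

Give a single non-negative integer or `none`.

s_0={q,r,s}: (q U s)=True q=True s=True
s_1={p,q,r,s}: (q U s)=True q=True s=True
s_2={q,r}: (q U s)=True q=True s=False
s_3={p,q,s}: (q U s)=True q=True s=True
s_4={p,r,s}: (q U s)=True q=False s=True
s_5={r}: (q U s)=False q=False s=False
s_6={q}: (q U s)=False q=True s=False
G((q U s)) holds globally = False
First violation at position 5.

Answer: 5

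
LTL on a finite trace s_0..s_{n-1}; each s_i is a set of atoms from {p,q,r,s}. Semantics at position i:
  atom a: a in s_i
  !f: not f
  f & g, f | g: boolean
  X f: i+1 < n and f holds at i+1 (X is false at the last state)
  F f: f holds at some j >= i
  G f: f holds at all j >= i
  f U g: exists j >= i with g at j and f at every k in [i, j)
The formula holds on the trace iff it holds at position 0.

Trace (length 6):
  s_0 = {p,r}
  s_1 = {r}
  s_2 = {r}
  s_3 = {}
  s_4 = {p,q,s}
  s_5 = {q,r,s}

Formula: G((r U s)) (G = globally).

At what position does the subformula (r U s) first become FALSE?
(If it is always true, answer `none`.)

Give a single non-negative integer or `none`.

Answer: 0

Derivation:
s_0={p,r}: (r U s)=False r=True s=False
s_1={r}: (r U s)=False r=True s=False
s_2={r}: (r U s)=False r=True s=False
s_3={}: (r U s)=False r=False s=False
s_4={p,q,s}: (r U s)=True r=False s=True
s_5={q,r,s}: (r U s)=True r=True s=True
G((r U s)) holds globally = False
First violation at position 0.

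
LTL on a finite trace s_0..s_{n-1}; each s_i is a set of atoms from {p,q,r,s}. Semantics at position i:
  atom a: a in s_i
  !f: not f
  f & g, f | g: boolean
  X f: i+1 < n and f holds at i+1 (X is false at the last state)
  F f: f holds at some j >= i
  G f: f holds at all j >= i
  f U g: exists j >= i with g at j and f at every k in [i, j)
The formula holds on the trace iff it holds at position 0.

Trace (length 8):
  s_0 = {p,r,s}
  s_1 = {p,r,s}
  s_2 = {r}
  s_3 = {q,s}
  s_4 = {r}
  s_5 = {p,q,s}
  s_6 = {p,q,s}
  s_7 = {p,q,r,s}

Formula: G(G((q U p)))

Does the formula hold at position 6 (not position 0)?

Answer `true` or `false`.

s_0={p,r,s}: G(G((q U p)))=False G((q U p))=False (q U p)=True q=False p=True
s_1={p,r,s}: G(G((q U p)))=False G((q U p))=False (q U p)=True q=False p=True
s_2={r}: G(G((q U p)))=False G((q U p))=False (q U p)=False q=False p=False
s_3={q,s}: G(G((q U p)))=False G((q U p))=False (q U p)=False q=True p=False
s_4={r}: G(G((q U p)))=False G((q U p))=False (q U p)=False q=False p=False
s_5={p,q,s}: G(G((q U p)))=True G((q U p))=True (q U p)=True q=True p=True
s_6={p,q,s}: G(G((q U p)))=True G((q U p))=True (q U p)=True q=True p=True
s_7={p,q,r,s}: G(G((q U p)))=True G((q U p))=True (q U p)=True q=True p=True
Evaluating at position 6: result = True

Answer: true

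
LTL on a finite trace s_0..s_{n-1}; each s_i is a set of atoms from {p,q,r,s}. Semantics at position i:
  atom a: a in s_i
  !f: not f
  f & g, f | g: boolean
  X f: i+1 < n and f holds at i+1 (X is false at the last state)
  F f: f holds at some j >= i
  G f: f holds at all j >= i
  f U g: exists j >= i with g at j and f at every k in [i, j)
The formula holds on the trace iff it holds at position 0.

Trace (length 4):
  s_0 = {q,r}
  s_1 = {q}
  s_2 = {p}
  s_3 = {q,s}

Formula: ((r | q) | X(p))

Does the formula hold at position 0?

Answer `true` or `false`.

s_0={q,r}: ((r | q) | X(p))=True (r | q)=True r=True q=True X(p)=False p=False
s_1={q}: ((r | q) | X(p))=True (r | q)=True r=False q=True X(p)=True p=False
s_2={p}: ((r | q) | X(p))=False (r | q)=False r=False q=False X(p)=False p=True
s_3={q,s}: ((r | q) | X(p))=True (r | q)=True r=False q=True X(p)=False p=False

Answer: true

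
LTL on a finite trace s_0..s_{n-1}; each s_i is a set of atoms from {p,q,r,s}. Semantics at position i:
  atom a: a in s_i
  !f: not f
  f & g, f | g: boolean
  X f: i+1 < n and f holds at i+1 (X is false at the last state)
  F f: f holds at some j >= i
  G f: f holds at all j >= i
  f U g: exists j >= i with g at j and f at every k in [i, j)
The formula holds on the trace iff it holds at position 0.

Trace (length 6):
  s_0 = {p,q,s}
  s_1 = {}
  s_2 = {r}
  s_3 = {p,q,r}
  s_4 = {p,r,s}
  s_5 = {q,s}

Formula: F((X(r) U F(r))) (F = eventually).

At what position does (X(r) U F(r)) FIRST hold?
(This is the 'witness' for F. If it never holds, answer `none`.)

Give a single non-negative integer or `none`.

Answer: 0

Derivation:
s_0={p,q,s}: (X(r) U F(r))=True X(r)=False r=False F(r)=True
s_1={}: (X(r) U F(r))=True X(r)=True r=False F(r)=True
s_2={r}: (X(r) U F(r))=True X(r)=True r=True F(r)=True
s_3={p,q,r}: (X(r) U F(r))=True X(r)=True r=True F(r)=True
s_4={p,r,s}: (X(r) U F(r))=True X(r)=False r=True F(r)=True
s_5={q,s}: (X(r) U F(r))=False X(r)=False r=False F(r)=False
F((X(r) U F(r))) holds; first witness at position 0.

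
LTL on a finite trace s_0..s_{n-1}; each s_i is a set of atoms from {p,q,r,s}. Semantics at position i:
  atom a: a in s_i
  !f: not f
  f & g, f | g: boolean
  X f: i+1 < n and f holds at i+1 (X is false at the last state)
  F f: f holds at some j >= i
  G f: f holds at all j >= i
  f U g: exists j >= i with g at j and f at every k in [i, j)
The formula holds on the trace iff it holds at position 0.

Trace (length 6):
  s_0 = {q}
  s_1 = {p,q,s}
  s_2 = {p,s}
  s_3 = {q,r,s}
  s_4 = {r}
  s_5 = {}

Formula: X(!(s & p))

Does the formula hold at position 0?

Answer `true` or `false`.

Answer: false

Derivation:
s_0={q}: X(!(s & p))=False !(s & p)=True (s & p)=False s=False p=False
s_1={p,q,s}: X(!(s & p))=False !(s & p)=False (s & p)=True s=True p=True
s_2={p,s}: X(!(s & p))=True !(s & p)=False (s & p)=True s=True p=True
s_3={q,r,s}: X(!(s & p))=True !(s & p)=True (s & p)=False s=True p=False
s_4={r}: X(!(s & p))=True !(s & p)=True (s & p)=False s=False p=False
s_5={}: X(!(s & p))=False !(s & p)=True (s & p)=False s=False p=False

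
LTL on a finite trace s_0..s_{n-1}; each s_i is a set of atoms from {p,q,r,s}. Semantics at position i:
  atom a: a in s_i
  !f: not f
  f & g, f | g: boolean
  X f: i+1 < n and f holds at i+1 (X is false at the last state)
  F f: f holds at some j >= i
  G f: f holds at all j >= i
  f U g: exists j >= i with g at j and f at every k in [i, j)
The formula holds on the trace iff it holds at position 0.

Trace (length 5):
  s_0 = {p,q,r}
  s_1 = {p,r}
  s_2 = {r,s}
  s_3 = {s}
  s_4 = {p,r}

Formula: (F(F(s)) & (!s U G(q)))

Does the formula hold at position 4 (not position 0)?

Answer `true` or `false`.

s_0={p,q,r}: (F(F(s)) & (!s U G(q)))=False F(F(s))=True F(s)=True s=False (!s U G(q))=False !s=True G(q)=False q=True
s_1={p,r}: (F(F(s)) & (!s U G(q)))=False F(F(s))=True F(s)=True s=False (!s U G(q))=False !s=True G(q)=False q=False
s_2={r,s}: (F(F(s)) & (!s U G(q)))=False F(F(s))=True F(s)=True s=True (!s U G(q))=False !s=False G(q)=False q=False
s_3={s}: (F(F(s)) & (!s U G(q)))=False F(F(s))=True F(s)=True s=True (!s U G(q))=False !s=False G(q)=False q=False
s_4={p,r}: (F(F(s)) & (!s U G(q)))=False F(F(s))=False F(s)=False s=False (!s U G(q))=False !s=True G(q)=False q=False
Evaluating at position 4: result = False

Answer: false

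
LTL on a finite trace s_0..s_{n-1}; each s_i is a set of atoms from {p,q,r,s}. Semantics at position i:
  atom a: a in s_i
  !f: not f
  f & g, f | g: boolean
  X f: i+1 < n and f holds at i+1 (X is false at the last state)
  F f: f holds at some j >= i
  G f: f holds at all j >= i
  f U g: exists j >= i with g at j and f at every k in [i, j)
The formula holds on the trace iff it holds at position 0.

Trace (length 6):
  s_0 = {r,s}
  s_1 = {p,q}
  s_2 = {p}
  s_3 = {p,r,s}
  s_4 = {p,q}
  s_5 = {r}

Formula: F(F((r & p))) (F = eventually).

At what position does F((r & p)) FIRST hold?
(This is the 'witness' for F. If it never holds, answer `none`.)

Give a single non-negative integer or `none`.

s_0={r,s}: F((r & p))=True (r & p)=False r=True p=False
s_1={p,q}: F((r & p))=True (r & p)=False r=False p=True
s_2={p}: F((r & p))=True (r & p)=False r=False p=True
s_3={p,r,s}: F((r & p))=True (r & p)=True r=True p=True
s_4={p,q}: F((r & p))=False (r & p)=False r=False p=True
s_5={r}: F((r & p))=False (r & p)=False r=True p=False
F(F((r & p))) holds; first witness at position 0.

Answer: 0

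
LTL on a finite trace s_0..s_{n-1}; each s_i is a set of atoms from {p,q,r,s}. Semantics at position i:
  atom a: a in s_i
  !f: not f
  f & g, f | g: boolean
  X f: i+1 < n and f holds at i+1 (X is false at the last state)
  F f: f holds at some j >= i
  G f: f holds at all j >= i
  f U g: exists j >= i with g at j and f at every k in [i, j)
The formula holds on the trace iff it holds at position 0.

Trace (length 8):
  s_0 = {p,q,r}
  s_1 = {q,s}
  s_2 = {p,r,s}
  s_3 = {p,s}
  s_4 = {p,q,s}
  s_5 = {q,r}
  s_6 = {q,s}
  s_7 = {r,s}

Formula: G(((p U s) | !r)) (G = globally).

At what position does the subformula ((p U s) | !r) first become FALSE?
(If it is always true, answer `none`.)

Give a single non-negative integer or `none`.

Answer: 5

Derivation:
s_0={p,q,r}: ((p U s) | !r)=True (p U s)=True p=True s=False !r=False r=True
s_1={q,s}: ((p U s) | !r)=True (p U s)=True p=False s=True !r=True r=False
s_2={p,r,s}: ((p U s) | !r)=True (p U s)=True p=True s=True !r=False r=True
s_3={p,s}: ((p U s) | !r)=True (p U s)=True p=True s=True !r=True r=False
s_4={p,q,s}: ((p U s) | !r)=True (p U s)=True p=True s=True !r=True r=False
s_5={q,r}: ((p U s) | !r)=False (p U s)=False p=False s=False !r=False r=True
s_6={q,s}: ((p U s) | !r)=True (p U s)=True p=False s=True !r=True r=False
s_7={r,s}: ((p U s) | !r)=True (p U s)=True p=False s=True !r=False r=True
G(((p U s) | !r)) holds globally = False
First violation at position 5.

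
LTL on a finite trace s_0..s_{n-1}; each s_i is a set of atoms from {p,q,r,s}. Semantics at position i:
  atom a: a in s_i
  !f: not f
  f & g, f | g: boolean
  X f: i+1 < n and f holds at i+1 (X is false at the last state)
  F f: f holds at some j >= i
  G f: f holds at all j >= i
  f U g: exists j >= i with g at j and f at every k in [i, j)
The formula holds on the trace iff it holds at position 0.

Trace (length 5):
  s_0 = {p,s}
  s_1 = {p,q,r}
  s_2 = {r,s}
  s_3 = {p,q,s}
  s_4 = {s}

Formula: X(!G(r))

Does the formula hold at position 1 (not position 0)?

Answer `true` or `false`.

s_0={p,s}: X(!G(r))=True !G(r)=True G(r)=False r=False
s_1={p,q,r}: X(!G(r))=True !G(r)=True G(r)=False r=True
s_2={r,s}: X(!G(r))=True !G(r)=True G(r)=False r=True
s_3={p,q,s}: X(!G(r))=True !G(r)=True G(r)=False r=False
s_4={s}: X(!G(r))=False !G(r)=True G(r)=False r=False
Evaluating at position 1: result = True

Answer: true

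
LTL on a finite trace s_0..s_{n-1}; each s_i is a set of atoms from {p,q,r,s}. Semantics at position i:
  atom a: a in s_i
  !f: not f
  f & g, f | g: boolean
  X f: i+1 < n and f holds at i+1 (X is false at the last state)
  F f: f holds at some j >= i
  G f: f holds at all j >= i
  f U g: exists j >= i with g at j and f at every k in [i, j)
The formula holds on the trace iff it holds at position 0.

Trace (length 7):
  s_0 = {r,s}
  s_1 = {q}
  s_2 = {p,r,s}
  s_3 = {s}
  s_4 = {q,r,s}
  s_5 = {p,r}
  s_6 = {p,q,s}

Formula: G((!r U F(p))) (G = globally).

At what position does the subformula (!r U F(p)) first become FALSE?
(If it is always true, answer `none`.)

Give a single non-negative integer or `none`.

Answer: none

Derivation:
s_0={r,s}: (!r U F(p))=True !r=False r=True F(p)=True p=False
s_1={q}: (!r U F(p))=True !r=True r=False F(p)=True p=False
s_2={p,r,s}: (!r U F(p))=True !r=False r=True F(p)=True p=True
s_3={s}: (!r U F(p))=True !r=True r=False F(p)=True p=False
s_4={q,r,s}: (!r U F(p))=True !r=False r=True F(p)=True p=False
s_5={p,r}: (!r U F(p))=True !r=False r=True F(p)=True p=True
s_6={p,q,s}: (!r U F(p))=True !r=True r=False F(p)=True p=True
G((!r U F(p))) holds globally = True
No violation — formula holds at every position.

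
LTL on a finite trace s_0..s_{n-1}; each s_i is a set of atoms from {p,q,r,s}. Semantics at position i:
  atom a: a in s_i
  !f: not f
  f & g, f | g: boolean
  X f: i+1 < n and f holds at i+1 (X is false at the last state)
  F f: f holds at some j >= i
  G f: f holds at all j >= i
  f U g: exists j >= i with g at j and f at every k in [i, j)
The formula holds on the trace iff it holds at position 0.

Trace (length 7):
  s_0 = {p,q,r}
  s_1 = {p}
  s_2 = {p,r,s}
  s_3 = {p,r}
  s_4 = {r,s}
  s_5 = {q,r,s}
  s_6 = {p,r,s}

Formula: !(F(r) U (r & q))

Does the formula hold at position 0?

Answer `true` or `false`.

s_0={p,q,r}: !(F(r) U (r & q))=False (F(r) U (r & q))=True F(r)=True r=True (r & q)=True q=True
s_1={p}: !(F(r) U (r & q))=False (F(r) U (r & q))=True F(r)=True r=False (r & q)=False q=False
s_2={p,r,s}: !(F(r) U (r & q))=False (F(r) U (r & q))=True F(r)=True r=True (r & q)=False q=False
s_3={p,r}: !(F(r) U (r & q))=False (F(r) U (r & q))=True F(r)=True r=True (r & q)=False q=False
s_4={r,s}: !(F(r) U (r & q))=False (F(r) U (r & q))=True F(r)=True r=True (r & q)=False q=False
s_5={q,r,s}: !(F(r) U (r & q))=False (F(r) U (r & q))=True F(r)=True r=True (r & q)=True q=True
s_6={p,r,s}: !(F(r) U (r & q))=True (F(r) U (r & q))=False F(r)=True r=True (r & q)=False q=False

Answer: false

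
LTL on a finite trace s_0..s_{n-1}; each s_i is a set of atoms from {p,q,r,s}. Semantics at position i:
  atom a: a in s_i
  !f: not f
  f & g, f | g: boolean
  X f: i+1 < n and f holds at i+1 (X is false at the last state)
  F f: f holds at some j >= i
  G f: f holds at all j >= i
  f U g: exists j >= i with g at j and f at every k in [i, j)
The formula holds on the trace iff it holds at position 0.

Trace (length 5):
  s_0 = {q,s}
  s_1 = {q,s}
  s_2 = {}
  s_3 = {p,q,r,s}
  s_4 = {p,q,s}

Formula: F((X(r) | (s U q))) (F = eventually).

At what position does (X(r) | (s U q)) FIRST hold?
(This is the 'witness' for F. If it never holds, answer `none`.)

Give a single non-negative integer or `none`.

s_0={q,s}: (X(r) | (s U q))=True X(r)=False r=False (s U q)=True s=True q=True
s_1={q,s}: (X(r) | (s U q))=True X(r)=False r=False (s U q)=True s=True q=True
s_2={}: (X(r) | (s U q))=True X(r)=True r=False (s U q)=False s=False q=False
s_3={p,q,r,s}: (X(r) | (s U q))=True X(r)=False r=True (s U q)=True s=True q=True
s_4={p,q,s}: (X(r) | (s U q))=True X(r)=False r=False (s U q)=True s=True q=True
F((X(r) | (s U q))) holds; first witness at position 0.

Answer: 0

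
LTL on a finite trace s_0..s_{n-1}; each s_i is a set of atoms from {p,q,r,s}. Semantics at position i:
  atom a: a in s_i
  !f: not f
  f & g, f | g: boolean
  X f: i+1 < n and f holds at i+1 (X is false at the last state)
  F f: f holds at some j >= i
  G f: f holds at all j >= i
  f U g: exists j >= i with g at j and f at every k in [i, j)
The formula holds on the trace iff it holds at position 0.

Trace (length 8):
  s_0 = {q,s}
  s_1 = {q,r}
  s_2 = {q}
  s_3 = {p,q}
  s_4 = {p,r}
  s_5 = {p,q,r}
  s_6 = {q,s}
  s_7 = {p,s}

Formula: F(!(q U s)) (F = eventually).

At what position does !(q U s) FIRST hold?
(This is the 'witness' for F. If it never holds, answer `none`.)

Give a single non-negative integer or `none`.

Answer: 1

Derivation:
s_0={q,s}: !(q U s)=False (q U s)=True q=True s=True
s_1={q,r}: !(q U s)=True (q U s)=False q=True s=False
s_2={q}: !(q U s)=True (q U s)=False q=True s=False
s_3={p,q}: !(q U s)=True (q U s)=False q=True s=False
s_4={p,r}: !(q U s)=True (q U s)=False q=False s=False
s_5={p,q,r}: !(q U s)=False (q U s)=True q=True s=False
s_6={q,s}: !(q U s)=False (q U s)=True q=True s=True
s_7={p,s}: !(q U s)=False (q U s)=True q=False s=True
F(!(q U s)) holds; first witness at position 1.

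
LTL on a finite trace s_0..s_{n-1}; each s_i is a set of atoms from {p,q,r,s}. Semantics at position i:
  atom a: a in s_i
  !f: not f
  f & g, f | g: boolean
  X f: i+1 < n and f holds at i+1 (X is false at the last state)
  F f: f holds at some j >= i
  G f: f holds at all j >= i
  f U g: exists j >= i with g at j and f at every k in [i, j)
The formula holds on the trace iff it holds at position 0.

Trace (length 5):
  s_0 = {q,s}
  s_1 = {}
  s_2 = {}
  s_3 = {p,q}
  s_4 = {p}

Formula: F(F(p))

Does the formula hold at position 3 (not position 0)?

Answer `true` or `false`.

Answer: true

Derivation:
s_0={q,s}: F(F(p))=True F(p)=True p=False
s_1={}: F(F(p))=True F(p)=True p=False
s_2={}: F(F(p))=True F(p)=True p=False
s_3={p,q}: F(F(p))=True F(p)=True p=True
s_4={p}: F(F(p))=True F(p)=True p=True
Evaluating at position 3: result = True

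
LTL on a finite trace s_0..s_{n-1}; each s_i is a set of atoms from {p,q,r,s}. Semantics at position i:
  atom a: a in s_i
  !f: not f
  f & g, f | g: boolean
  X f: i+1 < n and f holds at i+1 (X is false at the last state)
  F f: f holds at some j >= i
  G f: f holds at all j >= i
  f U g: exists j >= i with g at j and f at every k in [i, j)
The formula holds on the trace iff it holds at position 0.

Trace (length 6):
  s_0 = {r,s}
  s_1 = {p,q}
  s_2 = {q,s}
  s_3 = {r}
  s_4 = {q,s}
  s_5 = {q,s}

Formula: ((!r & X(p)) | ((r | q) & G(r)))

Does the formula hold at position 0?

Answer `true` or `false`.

Answer: false

Derivation:
s_0={r,s}: ((!r & X(p)) | ((r | q) & G(r)))=False (!r & X(p))=False !r=False r=True X(p)=True p=False ((r | q) & G(r))=False (r | q)=True q=False G(r)=False
s_1={p,q}: ((!r & X(p)) | ((r | q) & G(r)))=False (!r & X(p))=False !r=True r=False X(p)=False p=True ((r | q) & G(r))=False (r | q)=True q=True G(r)=False
s_2={q,s}: ((!r & X(p)) | ((r | q) & G(r)))=False (!r & X(p))=False !r=True r=False X(p)=False p=False ((r | q) & G(r))=False (r | q)=True q=True G(r)=False
s_3={r}: ((!r & X(p)) | ((r | q) & G(r)))=False (!r & X(p))=False !r=False r=True X(p)=False p=False ((r | q) & G(r))=False (r | q)=True q=False G(r)=False
s_4={q,s}: ((!r & X(p)) | ((r | q) & G(r)))=False (!r & X(p))=False !r=True r=False X(p)=False p=False ((r | q) & G(r))=False (r | q)=True q=True G(r)=False
s_5={q,s}: ((!r & X(p)) | ((r | q) & G(r)))=False (!r & X(p))=False !r=True r=False X(p)=False p=False ((r | q) & G(r))=False (r | q)=True q=True G(r)=False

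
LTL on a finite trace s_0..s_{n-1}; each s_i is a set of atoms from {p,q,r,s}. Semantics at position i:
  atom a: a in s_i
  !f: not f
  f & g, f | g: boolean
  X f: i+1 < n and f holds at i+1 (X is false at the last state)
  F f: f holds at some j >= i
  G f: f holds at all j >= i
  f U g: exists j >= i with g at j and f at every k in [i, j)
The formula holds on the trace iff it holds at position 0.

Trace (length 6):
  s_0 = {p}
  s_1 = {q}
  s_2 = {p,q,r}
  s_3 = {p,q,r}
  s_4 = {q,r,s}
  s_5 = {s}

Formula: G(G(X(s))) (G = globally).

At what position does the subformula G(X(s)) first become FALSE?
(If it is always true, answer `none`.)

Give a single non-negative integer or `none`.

s_0={p}: G(X(s))=False X(s)=False s=False
s_1={q}: G(X(s))=False X(s)=False s=False
s_2={p,q,r}: G(X(s))=False X(s)=False s=False
s_3={p,q,r}: G(X(s))=False X(s)=True s=False
s_4={q,r,s}: G(X(s))=False X(s)=True s=True
s_5={s}: G(X(s))=False X(s)=False s=True
G(G(X(s))) holds globally = False
First violation at position 0.

Answer: 0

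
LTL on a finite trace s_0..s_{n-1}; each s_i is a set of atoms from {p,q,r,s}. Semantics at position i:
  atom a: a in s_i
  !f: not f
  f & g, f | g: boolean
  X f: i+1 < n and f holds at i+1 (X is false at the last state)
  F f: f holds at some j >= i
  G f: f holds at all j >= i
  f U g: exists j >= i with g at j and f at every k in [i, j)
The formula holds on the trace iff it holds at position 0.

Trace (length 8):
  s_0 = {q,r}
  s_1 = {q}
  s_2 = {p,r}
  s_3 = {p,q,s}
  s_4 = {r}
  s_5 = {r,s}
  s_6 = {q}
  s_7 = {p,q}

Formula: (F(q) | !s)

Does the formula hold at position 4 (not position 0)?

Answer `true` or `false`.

s_0={q,r}: (F(q) | !s)=True F(q)=True q=True !s=True s=False
s_1={q}: (F(q) | !s)=True F(q)=True q=True !s=True s=False
s_2={p,r}: (F(q) | !s)=True F(q)=True q=False !s=True s=False
s_3={p,q,s}: (F(q) | !s)=True F(q)=True q=True !s=False s=True
s_4={r}: (F(q) | !s)=True F(q)=True q=False !s=True s=False
s_5={r,s}: (F(q) | !s)=True F(q)=True q=False !s=False s=True
s_6={q}: (F(q) | !s)=True F(q)=True q=True !s=True s=False
s_7={p,q}: (F(q) | !s)=True F(q)=True q=True !s=True s=False
Evaluating at position 4: result = True

Answer: true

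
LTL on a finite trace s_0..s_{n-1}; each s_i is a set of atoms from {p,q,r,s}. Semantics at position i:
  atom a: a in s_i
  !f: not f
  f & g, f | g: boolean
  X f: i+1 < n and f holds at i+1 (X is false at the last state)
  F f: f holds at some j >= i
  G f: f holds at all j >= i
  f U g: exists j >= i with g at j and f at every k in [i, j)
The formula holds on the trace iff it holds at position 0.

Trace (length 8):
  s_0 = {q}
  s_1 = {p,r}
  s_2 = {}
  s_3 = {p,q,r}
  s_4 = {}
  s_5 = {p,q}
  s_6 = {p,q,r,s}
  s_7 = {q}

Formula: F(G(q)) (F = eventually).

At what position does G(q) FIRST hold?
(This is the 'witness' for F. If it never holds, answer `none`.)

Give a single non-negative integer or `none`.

s_0={q}: G(q)=False q=True
s_1={p,r}: G(q)=False q=False
s_2={}: G(q)=False q=False
s_3={p,q,r}: G(q)=False q=True
s_4={}: G(q)=False q=False
s_5={p,q}: G(q)=True q=True
s_6={p,q,r,s}: G(q)=True q=True
s_7={q}: G(q)=True q=True
F(G(q)) holds; first witness at position 5.

Answer: 5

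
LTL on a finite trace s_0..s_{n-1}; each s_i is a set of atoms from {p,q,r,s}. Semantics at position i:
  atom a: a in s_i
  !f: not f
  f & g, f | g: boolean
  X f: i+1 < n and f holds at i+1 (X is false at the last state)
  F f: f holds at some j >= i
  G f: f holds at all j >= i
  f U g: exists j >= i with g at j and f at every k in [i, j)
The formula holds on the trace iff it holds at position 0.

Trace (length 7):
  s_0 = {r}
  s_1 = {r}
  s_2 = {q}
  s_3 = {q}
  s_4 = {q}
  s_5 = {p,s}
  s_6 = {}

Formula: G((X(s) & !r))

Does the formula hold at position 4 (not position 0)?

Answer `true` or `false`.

Answer: false

Derivation:
s_0={r}: G((X(s) & !r))=False (X(s) & !r)=False X(s)=False s=False !r=False r=True
s_1={r}: G((X(s) & !r))=False (X(s) & !r)=False X(s)=False s=False !r=False r=True
s_2={q}: G((X(s) & !r))=False (X(s) & !r)=False X(s)=False s=False !r=True r=False
s_3={q}: G((X(s) & !r))=False (X(s) & !r)=False X(s)=False s=False !r=True r=False
s_4={q}: G((X(s) & !r))=False (X(s) & !r)=True X(s)=True s=False !r=True r=False
s_5={p,s}: G((X(s) & !r))=False (X(s) & !r)=False X(s)=False s=True !r=True r=False
s_6={}: G((X(s) & !r))=False (X(s) & !r)=False X(s)=False s=False !r=True r=False
Evaluating at position 4: result = False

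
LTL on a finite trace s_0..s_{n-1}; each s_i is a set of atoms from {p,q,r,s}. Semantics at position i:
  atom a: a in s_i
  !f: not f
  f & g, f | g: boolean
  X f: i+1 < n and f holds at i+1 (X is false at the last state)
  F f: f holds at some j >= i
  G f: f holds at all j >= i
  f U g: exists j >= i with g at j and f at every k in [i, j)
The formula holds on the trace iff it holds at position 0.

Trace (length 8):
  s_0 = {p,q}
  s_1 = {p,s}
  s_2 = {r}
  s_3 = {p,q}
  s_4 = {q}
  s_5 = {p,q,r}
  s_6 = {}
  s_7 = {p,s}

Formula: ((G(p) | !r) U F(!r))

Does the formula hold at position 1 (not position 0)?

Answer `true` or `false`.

s_0={p,q}: ((G(p) | !r) U F(!r))=True (G(p) | !r)=True G(p)=False p=True !r=True r=False F(!r)=True
s_1={p,s}: ((G(p) | !r) U F(!r))=True (G(p) | !r)=True G(p)=False p=True !r=True r=False F(!r)=True
s_2={r}: ((G(p) | !r) U F(!r))=True (G(p) | !r)=False G(p)=False p=False !r=False r=True F(!r)=True
s_3={p,q}: ((G(p) | !r) U F(!r))=True (G(p) | !r)=True G(p)=False p=True !r=True r=False F(!r)=True
s_4={q}: ((G(p) | !r) U F(!r))=True (G(p) | !r)=True G(p)=False p=False !r=True r=False F(!r)=True
s_5={p,q,r}: ((G(p) | !r) U F(!r))=True (G(p) | !r)=False G(p)=False p=True !r=False r=True F(!r)=True
s_6={}: ((G(p) | !r) U F(!r))=True (G(p) | !r)=True G(p)=False p=False !r=True r=False F(!r)=True
s_7={p,s}: ((G(p) | !r) U F(!r))=True (G(p) | !r)=True G(p)=True p=True !r=True r=False F(!r)=True
Evaluating at position 1: result = True

Answer: true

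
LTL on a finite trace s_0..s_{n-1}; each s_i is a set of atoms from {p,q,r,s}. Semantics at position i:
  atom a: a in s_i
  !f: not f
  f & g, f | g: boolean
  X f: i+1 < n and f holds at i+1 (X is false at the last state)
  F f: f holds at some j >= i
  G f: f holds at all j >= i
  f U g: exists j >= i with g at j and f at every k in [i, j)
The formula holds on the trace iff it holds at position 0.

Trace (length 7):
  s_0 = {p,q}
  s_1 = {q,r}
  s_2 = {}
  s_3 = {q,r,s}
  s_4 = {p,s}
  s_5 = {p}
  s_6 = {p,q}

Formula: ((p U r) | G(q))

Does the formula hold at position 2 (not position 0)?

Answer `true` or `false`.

s_0={p,q}: ((p U r) | G(q))=True (p U r)=True p=True r=False G(q)=False q=True
s_1={q,r}: ((p U r) | G(q))=True (p U r)=True p=False r=True G(q)=False q=True
s_2={}: ((p U r) | G(q))=False (p U r)=False p=False r=False G(q)=False q=False
s_3={q,r,s}: ((p U r) | G(q))=True (p U r)=True p=False r=True G(q)=False q=True
s_4={p,s}: ((p U r) | G(q))=False (p U r)=False p=True r=False G(q)=False q=False
s_5={p}: ((p U r) | G(q))=False (p U r)=False p=True r=False G(q)=False q=False
s_6={p,q}: ((p U r) | G(q))=True (p U r)=False p=True r=False G(q)=True q=True
Evaluating at position 2: result = False

Answer: false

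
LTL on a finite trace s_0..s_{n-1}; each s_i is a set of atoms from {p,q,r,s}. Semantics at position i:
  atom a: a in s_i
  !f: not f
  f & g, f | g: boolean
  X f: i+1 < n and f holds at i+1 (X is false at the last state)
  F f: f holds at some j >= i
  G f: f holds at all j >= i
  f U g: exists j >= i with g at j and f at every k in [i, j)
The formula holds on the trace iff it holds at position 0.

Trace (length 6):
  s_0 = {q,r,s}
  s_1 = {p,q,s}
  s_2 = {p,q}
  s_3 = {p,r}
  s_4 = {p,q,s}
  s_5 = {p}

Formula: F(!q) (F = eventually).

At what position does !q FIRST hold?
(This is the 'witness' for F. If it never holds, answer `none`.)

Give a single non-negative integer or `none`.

Answer: 3

Derivation:
s_0={q,r,s}: !q=False q=True
s_1={p,q,s}: !q=False q=True
s_2={p,q}: !q=False q=True
s_3={p,r}: !q=True q=False
s_4={p,q,s}: !q=False q=True
s_5={p}: !q=True q=False
F(!q) holds; first witness at position 3.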